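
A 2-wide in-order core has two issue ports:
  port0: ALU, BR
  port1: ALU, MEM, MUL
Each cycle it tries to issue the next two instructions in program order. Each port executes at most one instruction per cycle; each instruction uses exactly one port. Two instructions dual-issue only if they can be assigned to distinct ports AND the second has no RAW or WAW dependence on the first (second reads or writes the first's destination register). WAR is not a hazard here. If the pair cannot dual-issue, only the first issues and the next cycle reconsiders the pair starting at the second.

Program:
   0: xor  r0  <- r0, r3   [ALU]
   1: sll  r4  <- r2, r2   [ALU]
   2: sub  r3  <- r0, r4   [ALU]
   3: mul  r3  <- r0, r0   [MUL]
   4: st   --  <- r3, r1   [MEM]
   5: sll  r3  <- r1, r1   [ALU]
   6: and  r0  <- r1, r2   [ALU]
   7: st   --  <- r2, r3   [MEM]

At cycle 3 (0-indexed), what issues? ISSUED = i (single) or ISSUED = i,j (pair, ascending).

ISSUED = 4,5

c0: i0+i1 xor sll  pair
c1: i2 sub  WAW r3
c2: i3 mul  no-port MUL/MEM
c3: i4+i5 st sll  pair
c4: i6+i7 and st  pair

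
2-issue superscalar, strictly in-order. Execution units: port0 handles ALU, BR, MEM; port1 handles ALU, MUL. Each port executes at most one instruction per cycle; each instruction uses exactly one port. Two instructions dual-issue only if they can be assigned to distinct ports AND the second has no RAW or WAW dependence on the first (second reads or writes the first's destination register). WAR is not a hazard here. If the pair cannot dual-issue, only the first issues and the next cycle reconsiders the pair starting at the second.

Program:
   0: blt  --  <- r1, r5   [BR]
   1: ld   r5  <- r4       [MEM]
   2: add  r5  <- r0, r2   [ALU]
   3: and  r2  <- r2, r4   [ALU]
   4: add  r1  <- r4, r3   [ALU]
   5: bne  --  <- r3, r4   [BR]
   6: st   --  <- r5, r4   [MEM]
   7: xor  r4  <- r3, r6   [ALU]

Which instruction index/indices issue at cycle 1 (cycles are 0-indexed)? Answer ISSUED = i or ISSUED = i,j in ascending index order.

ISSUED = 1

[0] i0  blt  -- no-port BR/MEM
[1] i1  ld  -- WAW r5
[2] i2,i3  add;and  -- dual
[3] i4,i5  add;bne  -- dual
[4] i6,i7  st;xor  -- dual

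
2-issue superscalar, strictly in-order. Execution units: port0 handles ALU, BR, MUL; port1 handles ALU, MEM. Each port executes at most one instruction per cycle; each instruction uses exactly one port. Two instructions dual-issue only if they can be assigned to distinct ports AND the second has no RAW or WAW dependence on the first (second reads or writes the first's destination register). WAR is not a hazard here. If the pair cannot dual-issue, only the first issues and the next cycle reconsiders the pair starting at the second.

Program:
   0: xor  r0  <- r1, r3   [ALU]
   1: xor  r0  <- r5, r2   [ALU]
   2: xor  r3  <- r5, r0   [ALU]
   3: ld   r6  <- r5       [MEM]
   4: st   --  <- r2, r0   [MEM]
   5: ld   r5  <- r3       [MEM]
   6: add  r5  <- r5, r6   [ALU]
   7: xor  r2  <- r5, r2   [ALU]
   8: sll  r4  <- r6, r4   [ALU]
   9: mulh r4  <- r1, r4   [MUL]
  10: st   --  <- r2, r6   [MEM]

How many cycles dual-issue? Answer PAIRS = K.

  cy0 -> i0 (xor.ALU) WAW r0
  cy1 -> i1 (xor.ALU) RAW r0
  cy2 -> i2,i3 (xor.ALU ld.MEM) 2-wide
  cy3 -> i4 (st.MEM) no-port MEM/MEM
  cy4 -> i5 (ld.MEM) RAW+WAW r5
  cy5 -> i6 (add.ALU) RAW r5
  cy6 -> i7,i8 (xor.ALU sll.ALU) 2-wide
  cy7 -> i9,i10 (mulh.MUL st.MEM) 2-wide

PAIRS = 3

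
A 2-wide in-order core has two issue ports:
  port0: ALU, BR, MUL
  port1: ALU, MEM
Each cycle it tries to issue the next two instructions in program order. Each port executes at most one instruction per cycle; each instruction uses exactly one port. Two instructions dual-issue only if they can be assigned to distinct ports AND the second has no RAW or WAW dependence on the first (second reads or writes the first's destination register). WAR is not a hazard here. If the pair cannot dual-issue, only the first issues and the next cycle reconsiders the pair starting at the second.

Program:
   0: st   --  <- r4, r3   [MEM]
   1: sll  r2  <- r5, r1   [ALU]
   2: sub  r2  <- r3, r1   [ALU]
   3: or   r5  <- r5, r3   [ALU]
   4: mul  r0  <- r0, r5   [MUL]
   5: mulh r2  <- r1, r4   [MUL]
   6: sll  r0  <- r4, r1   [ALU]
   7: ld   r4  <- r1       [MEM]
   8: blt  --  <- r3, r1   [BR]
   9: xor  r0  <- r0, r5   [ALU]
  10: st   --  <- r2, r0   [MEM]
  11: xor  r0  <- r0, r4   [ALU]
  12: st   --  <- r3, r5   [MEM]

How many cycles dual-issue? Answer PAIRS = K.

PAIRS = 5

t=0 i0&i1:st.MEM;sll.ALU ; 2-wide
t=1 i2&i3:sub.ALU;or.ALU ; 2-wide
t=2 i4:mul.MUL ; no-port MUL/MUL
t=3 i5&i6:mulh.MUL;sll.ALU ; 2-wide
t=4 i7&i8:ld.MEM;blt.BR ; 2-wide
t=5 i9:xor.ALU ; RAW r0
t=6 i10&i11:st.MEM;xor.ALU ; 2-wide
t=7 i12:st.MEM ; tail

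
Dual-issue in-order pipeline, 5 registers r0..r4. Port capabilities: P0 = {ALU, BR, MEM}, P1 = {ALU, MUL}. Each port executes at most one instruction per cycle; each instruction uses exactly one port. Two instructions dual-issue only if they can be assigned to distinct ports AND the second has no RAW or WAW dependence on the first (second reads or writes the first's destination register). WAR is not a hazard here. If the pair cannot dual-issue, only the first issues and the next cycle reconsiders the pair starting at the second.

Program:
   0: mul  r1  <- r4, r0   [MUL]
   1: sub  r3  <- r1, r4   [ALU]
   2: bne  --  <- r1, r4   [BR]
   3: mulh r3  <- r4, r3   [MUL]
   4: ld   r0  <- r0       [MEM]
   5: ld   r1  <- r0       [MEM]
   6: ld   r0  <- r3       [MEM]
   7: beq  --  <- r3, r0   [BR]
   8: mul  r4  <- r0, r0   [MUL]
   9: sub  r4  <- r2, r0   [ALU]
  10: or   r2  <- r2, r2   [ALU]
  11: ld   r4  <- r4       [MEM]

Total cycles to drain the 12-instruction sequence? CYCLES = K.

CYCLES = 8

#0 head=0: mul.MUL i0 RAW r1
#1 head=1: sub.ALU+bne.BR i1+i2 2-wide
#2 head=3: mulh.MUL+ld.MEM i3+i4 2-wide
#3 head=5: ld.MEM i5 no-port MEM/MEM
#4 head=6: ld.MEM i6 no-port MEM/BR
#5 head=7: beq.BR+mul.MUL i7+i8 2-wide
#6 head=9: sub.ALU+or.ALU i9+i10 2-wide
#7 head=11: ld.MEM i11 tail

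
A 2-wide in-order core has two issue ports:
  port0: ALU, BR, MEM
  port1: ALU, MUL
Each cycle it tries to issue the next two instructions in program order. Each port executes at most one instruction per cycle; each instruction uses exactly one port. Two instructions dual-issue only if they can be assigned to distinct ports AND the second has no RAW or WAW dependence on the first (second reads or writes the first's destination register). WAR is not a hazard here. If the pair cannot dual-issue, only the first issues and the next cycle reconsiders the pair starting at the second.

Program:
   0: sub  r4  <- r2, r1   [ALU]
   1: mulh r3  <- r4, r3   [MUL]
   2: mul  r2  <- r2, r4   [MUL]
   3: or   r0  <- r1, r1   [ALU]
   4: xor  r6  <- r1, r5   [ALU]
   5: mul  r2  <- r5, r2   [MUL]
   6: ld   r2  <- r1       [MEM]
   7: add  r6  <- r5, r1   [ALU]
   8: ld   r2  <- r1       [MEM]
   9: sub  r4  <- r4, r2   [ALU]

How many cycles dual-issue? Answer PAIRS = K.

  cy0 -> i0 (sub) RAW r4
  cy1 -> i1 (mulh) no-port MUL/MUL
  cy2 -> i2+i3 (mul+or) 2-wide
  cy3 -> i4+i5 (xor+mul) 2-wide
  cy4 -> i6+i7 (ld+add) 2-wide
  cy5 -> i8 (ld) RAW r2
  cy6 -> i9 (sub) tail

PAIRS = 3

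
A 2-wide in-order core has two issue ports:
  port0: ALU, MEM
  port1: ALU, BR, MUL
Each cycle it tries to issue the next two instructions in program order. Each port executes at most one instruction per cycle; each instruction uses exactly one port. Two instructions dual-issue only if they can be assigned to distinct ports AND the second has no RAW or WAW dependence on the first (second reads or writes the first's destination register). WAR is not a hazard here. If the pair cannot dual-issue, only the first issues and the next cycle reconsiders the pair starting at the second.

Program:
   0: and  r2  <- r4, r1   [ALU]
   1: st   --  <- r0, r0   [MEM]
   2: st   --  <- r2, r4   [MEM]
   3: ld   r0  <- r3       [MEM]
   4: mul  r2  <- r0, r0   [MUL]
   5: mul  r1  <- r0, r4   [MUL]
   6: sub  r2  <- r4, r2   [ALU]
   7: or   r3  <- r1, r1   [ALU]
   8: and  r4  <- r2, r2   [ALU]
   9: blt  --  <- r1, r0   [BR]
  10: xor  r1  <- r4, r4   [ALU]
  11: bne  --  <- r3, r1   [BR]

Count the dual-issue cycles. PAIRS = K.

PAIRS = 4

[0] i0+i1  and/st  -- pair
[1] i2  st  -- no-port MEM/MEM
[2] i3  ld  -- RAW r0
[3] i4  mul  -- no-port MUL/MUL
[4] i5+i6  mul/sub  -- pair
[5] i7+i8  or/and  -- pair
[6] i9+i10  blt/xor  -- pair
[7] i11  bne  -- tail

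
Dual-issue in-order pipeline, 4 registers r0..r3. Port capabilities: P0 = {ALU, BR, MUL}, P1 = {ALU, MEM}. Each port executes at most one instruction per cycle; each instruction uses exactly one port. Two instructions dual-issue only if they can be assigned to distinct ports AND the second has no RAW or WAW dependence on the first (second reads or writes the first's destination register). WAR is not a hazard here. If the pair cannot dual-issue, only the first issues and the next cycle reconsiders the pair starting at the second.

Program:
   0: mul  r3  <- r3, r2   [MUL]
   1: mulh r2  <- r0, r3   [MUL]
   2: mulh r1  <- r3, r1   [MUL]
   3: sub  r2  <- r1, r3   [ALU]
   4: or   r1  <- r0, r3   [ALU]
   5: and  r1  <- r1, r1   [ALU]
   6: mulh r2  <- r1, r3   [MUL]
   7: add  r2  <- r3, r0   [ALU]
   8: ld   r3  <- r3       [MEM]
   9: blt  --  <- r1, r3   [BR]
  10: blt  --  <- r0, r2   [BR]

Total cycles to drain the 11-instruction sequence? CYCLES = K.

CYCLES = 9

[0] i0  mul.MUL  -- no-port MUL/MUL
[1] i1  mulh.MUL  -- no-port MUL/MUL
[2] i2  mulh.MUL  -- RAW r1
[3] i3+i4  sub.ALU or.ALU  -- pair
[4] i5  and.ALU  -- RAW r1
[5] i6  mulh.MUL  -- WAW r2
[6] i7+i8  add.ALU ld.MEM  -- pair
[7] i9  blt.BR  -- no-port BR/BR
[8] i10  blt.BR  -- tail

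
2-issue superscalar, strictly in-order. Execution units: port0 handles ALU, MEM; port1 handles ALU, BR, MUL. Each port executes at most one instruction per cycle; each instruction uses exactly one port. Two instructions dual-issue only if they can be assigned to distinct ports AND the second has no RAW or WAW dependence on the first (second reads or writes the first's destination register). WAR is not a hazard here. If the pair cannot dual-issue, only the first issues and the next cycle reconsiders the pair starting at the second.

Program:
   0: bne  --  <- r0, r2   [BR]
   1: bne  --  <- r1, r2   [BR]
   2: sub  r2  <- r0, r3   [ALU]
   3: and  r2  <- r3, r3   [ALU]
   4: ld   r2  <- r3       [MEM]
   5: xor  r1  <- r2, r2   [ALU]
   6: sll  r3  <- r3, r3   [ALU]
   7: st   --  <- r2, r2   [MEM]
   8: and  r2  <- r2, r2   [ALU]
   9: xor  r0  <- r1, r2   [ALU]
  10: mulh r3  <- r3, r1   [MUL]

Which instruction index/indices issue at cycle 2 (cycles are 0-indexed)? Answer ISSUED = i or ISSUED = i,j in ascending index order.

0. bne.BR @i0  | no-port BR/BR
1. bne.BR+sub.ALU @i1/i2  | pair
2. and.ALU @i3  | WAW r2
3. ld.MEM @i4  | RAW r2
4. xor.ALU+sll.ALU @i5/i6  | pair
5. st.MEM+and.ALU @i7/i8  | pair
6. xor.ALU+mulh.MUL @i9/i10  | pair

ISSUED = 3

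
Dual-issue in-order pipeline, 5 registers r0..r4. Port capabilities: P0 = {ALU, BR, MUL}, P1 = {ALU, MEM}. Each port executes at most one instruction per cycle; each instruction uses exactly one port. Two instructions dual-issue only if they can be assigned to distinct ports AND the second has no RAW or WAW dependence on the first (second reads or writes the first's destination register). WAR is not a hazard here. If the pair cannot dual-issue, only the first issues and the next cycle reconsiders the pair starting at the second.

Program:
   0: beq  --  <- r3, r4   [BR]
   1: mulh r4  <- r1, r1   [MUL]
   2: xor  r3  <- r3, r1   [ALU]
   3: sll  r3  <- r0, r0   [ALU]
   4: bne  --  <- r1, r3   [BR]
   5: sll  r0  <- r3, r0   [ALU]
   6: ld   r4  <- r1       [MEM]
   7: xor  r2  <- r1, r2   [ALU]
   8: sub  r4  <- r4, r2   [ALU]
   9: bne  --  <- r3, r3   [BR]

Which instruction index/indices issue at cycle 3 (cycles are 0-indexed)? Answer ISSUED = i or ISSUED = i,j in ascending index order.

  cy0 -> i0 (beq.BR) no-port BR/MUL
  cy1 -> i1/i2 (mulh.MUL+xor.ALU) pair
  cy2 -> i3 (sll.ALU) RAW r3
  cy3 -> i4/i5 (bne.BR+sll.ALU) pair
  cy4 -> i6/i7 (ld.MEM+xor.ALU) pair
  cy5 -> i8/i9 (sub.ALU+bne.BR) pair

ISSUED = 4,5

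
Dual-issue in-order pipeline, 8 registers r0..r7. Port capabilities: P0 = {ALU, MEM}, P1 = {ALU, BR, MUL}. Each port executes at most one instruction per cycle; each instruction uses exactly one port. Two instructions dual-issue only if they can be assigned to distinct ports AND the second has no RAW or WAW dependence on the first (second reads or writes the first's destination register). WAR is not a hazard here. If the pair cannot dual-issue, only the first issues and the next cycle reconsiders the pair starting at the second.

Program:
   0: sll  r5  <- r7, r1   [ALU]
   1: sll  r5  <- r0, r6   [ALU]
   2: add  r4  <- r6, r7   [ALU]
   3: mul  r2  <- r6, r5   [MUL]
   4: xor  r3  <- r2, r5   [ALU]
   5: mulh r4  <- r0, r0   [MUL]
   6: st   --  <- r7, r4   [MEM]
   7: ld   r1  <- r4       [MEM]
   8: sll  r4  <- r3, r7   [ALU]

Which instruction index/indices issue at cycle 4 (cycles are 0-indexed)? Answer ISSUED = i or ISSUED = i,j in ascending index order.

ISSUED = 6

  cy0 -> i0 (sll.ALU) WAW r5
  cy1 -> i1/i2 (sll.ALU/add.ALU) 2-wide
  cy2 -> i3 (mul.MUL) RAW r2
  cy3 -> i4/i5 (xor.ALU/mulh.MUL) 2-wide
  cy4 -> i6 (st.MEM) no-port MEM/MEM
  cy5 -> i7/i8 (ld.MEM/sll.ALU) 2-wide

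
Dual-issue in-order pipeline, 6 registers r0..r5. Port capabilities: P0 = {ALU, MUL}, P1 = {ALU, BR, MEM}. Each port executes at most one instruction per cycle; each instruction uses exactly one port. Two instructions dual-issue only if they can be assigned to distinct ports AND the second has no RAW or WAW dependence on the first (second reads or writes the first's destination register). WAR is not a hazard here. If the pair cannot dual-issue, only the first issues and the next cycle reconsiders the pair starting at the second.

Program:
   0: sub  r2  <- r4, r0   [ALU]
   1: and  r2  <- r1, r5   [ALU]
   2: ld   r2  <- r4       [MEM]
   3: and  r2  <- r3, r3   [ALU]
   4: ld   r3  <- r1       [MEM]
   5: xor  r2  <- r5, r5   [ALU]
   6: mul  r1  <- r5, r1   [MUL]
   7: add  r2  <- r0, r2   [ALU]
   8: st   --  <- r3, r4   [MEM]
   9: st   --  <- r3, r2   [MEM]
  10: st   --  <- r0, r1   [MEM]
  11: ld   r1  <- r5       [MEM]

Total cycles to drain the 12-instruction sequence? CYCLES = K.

CYCLES = 9

  cy0 -> i0 (sub) WAW r2
  cy1 -> i1 (and) WAW r2
  cy2 -> i2 (ld) WAW r2
  cy3 -> i3,i4 (and/ld) dual
  cy4 -> i5,i6 (xor/mul) dual
  cy5 -> i7,i8 (add/st) dual
  cy6 -> i9 (st) no-port MEM/MEM
  cy7 -> i10 (st) no-port MEM/MEM
  cy8 -> i11 (ld) tail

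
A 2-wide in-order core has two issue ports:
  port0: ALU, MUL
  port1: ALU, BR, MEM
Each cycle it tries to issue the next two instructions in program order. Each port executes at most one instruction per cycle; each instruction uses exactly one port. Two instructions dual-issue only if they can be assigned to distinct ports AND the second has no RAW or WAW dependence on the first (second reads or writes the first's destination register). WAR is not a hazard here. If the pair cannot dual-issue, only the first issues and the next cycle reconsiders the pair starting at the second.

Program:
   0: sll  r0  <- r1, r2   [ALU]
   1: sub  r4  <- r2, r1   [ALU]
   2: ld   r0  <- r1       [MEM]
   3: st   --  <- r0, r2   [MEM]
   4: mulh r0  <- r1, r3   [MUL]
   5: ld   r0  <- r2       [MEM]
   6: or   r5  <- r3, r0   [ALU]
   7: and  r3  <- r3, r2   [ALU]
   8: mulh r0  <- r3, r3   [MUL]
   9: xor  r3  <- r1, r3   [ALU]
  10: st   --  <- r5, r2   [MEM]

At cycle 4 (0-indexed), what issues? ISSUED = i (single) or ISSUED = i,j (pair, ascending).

ISSUED = 6,7

c0: i0/i1 sll;sub  2-wide
c1: i2 ld  no-port MEM/MEM
c2: i3/i4 st;mulh  2-wide
c3: i5 ld  RAW r0
c4: i6/i7 or;and  2-wide
c5: i8/i9 mulh;xor  2-wide
c6: i10 st  tail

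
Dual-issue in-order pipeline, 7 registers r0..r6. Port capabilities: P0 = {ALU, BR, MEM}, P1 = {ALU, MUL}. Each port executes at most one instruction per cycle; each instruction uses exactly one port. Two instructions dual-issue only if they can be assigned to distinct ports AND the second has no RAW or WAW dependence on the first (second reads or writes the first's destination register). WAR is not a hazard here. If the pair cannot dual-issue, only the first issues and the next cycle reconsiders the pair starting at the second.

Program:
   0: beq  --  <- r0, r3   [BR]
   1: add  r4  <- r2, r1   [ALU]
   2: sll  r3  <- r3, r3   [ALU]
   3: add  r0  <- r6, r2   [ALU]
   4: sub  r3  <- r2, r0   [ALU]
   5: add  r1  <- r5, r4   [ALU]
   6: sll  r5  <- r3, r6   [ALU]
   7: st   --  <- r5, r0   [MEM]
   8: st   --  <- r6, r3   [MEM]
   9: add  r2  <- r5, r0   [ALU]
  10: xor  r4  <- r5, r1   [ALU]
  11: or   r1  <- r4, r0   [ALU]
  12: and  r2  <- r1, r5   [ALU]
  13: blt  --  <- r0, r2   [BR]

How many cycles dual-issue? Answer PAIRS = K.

c0: i0,i1 beq.BR add.ALU  pair
c1: i2,i3 sll.ALU add.ALU  pair
c2: i4,i5 sub.ALU add.ALU  pair
c3: i6 sll.ALU  RAW r5
c4: i7 st.MEM  no-port MEM/MEM
c5: i8,i9 st.MEM add.ALU  pair
c6: i10 xor.ALU  RAW r4
c7: i11 or.ALU  RAW r1
c8: i12 and.ALU  RAW r2
c9: i13 blt.BR  tail

PAIRS = 4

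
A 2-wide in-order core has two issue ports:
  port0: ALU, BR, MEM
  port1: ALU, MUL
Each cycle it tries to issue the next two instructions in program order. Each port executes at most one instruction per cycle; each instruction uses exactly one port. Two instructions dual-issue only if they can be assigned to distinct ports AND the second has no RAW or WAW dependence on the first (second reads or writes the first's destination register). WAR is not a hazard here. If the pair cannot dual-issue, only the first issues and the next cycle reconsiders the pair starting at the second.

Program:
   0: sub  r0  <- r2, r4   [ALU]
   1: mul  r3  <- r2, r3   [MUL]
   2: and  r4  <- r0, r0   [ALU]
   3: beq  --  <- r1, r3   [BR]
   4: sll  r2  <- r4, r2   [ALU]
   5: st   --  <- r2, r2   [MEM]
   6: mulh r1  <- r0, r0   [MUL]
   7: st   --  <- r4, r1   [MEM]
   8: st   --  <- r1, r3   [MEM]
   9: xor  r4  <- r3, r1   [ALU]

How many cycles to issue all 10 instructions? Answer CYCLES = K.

t=0 i0,i1:sub;mul ; pair
t=1 i2,i3:and;beq ; pair
t=2 i4:sll ; RAW r2
t=3 i5,i6:st;mulh ; pair
t=4 i7:st ; no-port MEM/MEM
t=5 i8,i9:st;xor ; pair

CYCLES = 6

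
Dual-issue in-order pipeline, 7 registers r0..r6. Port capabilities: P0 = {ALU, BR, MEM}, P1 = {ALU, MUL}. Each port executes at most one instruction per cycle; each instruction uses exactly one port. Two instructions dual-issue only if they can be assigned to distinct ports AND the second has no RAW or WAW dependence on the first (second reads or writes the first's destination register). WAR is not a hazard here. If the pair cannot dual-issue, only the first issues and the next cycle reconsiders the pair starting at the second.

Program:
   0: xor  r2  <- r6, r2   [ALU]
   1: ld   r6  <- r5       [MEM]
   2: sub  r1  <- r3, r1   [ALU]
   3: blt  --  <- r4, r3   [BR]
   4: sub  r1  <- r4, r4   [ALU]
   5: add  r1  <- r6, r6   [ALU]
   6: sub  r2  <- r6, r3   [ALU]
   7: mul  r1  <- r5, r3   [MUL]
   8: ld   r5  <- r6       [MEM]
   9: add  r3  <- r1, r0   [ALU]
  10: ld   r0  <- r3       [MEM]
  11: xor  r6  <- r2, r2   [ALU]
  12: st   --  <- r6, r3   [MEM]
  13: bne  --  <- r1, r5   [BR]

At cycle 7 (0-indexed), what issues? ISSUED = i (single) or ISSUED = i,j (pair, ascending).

ISSUED = 12

#0 head=0: xor/ld i0+i1 dual
#1 head=2: sub/blt i2+i3 dual
#2 head=4: sub i4 WAW r1
#3 head=5: add/sub i5+i6 dual
#4 head=7: mul/ld i7+i8 dual
#5 head=9: add i9 RAW r3
#6 head=10: ld/xor i10+i11 dual
#7 head=12: st i12 no-port MEM/BR
#8 head=13: bne i13 tail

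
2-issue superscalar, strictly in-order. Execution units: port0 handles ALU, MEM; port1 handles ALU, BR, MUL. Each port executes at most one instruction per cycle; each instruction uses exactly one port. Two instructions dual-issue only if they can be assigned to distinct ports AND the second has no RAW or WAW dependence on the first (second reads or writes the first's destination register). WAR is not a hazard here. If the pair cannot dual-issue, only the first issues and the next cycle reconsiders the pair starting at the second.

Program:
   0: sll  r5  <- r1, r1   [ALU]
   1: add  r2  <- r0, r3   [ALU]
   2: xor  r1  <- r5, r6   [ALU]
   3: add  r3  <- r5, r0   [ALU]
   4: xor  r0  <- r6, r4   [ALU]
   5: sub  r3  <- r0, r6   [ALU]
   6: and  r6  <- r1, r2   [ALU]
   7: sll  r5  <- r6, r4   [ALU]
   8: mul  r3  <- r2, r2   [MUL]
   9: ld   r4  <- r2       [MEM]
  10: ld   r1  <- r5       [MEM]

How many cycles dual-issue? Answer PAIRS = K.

0. sll.ALU/add.ALU @i0+i1  | dual
1. xor.ALU/add.ALU @i2+i3  | dual
2. xor.ALU @i4  | RAW r0
3. sub.ALU/and.ALU @i5+i6  | dual
4. sll.ALU/mul.MUL @i7+i8  | dual
5. ld.MEM @i9  | no-port MEM/MEM
6. ld.MEM @i10  | tail

PAIRS = 4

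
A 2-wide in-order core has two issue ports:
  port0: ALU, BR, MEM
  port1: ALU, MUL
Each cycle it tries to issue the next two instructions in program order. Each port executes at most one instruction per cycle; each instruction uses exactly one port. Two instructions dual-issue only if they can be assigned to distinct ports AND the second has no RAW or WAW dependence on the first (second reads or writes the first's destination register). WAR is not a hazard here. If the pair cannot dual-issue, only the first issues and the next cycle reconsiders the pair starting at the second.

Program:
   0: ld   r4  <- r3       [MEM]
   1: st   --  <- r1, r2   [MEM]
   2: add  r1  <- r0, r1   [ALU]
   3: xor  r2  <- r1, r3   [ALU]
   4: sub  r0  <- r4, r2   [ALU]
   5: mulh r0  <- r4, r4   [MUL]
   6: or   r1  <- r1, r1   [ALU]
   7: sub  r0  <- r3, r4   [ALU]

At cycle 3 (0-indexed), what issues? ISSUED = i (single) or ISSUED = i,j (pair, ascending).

ISSUED = 4

  cy0 -> i0 (ld.MEM) no-port MEM/MEM
  cy1 -> i1&i2 (st.MEM/add.ALU) dual
  cy2 -> i3 (xor.ALU) RAW r2
  cy3 -> i4 (sub.ALU) WAW r0
  cy4 -> i5&i6 (mulh.MUL/or.ALU) dual
  cy5 -> i7 (sub.ALU) tail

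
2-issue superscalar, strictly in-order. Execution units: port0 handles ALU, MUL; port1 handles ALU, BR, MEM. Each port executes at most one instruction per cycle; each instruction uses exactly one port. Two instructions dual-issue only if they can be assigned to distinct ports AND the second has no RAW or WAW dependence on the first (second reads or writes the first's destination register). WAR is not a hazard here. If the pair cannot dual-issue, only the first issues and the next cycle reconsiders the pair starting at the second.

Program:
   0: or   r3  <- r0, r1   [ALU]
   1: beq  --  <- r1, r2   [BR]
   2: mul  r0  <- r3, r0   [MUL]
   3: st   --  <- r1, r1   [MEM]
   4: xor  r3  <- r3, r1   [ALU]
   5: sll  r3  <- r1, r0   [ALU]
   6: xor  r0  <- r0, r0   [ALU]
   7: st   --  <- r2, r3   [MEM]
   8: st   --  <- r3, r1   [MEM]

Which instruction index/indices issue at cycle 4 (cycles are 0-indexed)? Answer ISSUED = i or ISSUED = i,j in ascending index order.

c0: i0+i1 or.ALU beq.BR  dual
c1: i2+i3 mul.MUL st.MEM  dual
c2: i4 xor.ALU  WAW r3
c3: i5+i6 sll.ALU xor.ALU  dual
c4: i7 st.MEM  no-port MEM/MEM
c5: i8 st.MEM  tail

ISSUED = 7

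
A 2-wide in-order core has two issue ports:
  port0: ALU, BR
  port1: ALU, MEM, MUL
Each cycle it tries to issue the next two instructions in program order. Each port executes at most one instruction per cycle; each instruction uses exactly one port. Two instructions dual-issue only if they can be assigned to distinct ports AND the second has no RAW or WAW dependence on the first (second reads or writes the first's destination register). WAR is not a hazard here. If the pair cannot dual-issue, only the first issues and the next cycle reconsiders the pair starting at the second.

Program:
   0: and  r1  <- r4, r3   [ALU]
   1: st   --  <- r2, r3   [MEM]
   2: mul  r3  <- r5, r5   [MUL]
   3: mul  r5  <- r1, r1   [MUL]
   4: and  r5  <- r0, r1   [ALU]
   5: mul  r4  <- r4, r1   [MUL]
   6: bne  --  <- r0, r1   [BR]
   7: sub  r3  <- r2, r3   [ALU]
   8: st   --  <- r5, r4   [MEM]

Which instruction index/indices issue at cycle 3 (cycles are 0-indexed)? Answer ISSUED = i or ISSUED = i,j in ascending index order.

t=0 i0+i1:and;st ; dual
t=1 i2:mul ; no-port MUL/MUL
t=2 i3:mul ; WAW r5
t=3 i4+i5:and;mul ; dual
t=4 i6+i7:bne;sub ; dual
t=5 i8:st ; tail

ISSUED = 4,5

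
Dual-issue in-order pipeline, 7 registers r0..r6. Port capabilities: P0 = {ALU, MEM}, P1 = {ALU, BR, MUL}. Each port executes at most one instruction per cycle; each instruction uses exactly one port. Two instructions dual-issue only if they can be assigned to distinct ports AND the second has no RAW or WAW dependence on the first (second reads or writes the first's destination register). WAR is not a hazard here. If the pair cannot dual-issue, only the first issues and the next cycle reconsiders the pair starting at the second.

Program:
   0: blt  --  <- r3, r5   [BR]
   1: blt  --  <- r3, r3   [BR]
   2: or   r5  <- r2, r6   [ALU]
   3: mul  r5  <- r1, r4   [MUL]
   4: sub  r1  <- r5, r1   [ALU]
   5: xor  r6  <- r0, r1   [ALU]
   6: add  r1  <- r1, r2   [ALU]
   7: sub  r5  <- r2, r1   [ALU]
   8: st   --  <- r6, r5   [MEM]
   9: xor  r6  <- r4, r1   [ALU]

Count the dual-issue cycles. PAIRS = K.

c0: i0 blt.BR  no-port BR/BR
c1: i1&i2 blt.BR or.ALU  2-wide
c2: i3 mul.MUL  RAW r5
c3: i4 sub.ALU  RAW r1
c4: i5&i6 xor.ALU add.ALU  2-wide
c5: i7 sub.ALU  RAW r5
c6: i8&i9 st.MEM xor.ALU  2-wide

PAIRS = 3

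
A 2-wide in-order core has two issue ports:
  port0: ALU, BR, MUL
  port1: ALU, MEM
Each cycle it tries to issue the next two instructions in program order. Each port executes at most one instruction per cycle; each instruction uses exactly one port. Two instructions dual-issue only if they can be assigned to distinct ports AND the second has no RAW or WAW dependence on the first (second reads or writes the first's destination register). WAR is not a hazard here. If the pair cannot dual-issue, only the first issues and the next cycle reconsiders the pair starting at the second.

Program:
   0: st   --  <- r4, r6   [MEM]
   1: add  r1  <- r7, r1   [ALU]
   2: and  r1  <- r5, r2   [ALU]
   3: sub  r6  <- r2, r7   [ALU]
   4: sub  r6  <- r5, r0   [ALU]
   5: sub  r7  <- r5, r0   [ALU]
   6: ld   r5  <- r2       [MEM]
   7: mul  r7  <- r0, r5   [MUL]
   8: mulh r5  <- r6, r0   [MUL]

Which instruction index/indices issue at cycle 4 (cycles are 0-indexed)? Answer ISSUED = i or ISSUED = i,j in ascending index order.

c0: i0/i1 st.MEM/add.ALU  dual
c1: i2/i3 and.ALU/sub.ALU  dual
c2: i4/i5 sub.ALU/sub.ALU  dual
c3: i6 ld.MEM  RAW r5
c4: i7 mul.MUL  no-port MUL/MUL
c5: i8 mulh.MUL  tail

ISSUED = 7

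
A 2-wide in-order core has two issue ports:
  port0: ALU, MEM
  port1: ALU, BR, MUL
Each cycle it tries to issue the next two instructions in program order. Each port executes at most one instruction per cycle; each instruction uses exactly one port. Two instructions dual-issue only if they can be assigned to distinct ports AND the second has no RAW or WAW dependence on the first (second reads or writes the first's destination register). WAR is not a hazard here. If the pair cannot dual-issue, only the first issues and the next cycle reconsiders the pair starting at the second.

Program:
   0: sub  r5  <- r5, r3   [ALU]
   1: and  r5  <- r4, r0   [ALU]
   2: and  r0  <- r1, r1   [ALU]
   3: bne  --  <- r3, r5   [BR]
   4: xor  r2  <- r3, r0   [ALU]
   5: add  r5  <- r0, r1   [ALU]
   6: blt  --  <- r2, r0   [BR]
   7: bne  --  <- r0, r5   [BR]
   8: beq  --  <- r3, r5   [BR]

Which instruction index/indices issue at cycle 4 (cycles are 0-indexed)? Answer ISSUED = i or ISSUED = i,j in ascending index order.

ISSUED = 7

[0] i0  sub  -- WAW r5
[1] i1+i2  and and  -- dual
[2] i3+i4  bne xor  -- dual
[3] i5+i6  add blt  -- dual
[4] i7  bne  -- no-port BR/BR
[5] i8  beq  -- tail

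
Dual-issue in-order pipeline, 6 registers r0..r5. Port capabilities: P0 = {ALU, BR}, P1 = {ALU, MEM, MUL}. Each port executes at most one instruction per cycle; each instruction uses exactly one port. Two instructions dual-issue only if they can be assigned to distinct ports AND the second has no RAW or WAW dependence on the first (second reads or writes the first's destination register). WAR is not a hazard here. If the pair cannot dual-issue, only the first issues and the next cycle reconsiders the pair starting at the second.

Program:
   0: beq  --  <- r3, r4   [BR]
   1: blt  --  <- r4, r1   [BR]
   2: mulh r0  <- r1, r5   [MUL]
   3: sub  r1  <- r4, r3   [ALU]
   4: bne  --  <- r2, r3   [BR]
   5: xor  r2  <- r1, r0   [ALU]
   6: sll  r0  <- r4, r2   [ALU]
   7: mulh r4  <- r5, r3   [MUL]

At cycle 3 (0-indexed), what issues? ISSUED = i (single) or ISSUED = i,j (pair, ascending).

ISSUED = 5

#0 head=0: beq i0 no-port BR/BR
#1 head=1: blt mulh i1,i2 2-wide
#2 head=3: sub bne i3,i4 2-wide
#3 head=5: xor i5 RAW r2
#4 head=6: sll mulh i6,i7 2-wide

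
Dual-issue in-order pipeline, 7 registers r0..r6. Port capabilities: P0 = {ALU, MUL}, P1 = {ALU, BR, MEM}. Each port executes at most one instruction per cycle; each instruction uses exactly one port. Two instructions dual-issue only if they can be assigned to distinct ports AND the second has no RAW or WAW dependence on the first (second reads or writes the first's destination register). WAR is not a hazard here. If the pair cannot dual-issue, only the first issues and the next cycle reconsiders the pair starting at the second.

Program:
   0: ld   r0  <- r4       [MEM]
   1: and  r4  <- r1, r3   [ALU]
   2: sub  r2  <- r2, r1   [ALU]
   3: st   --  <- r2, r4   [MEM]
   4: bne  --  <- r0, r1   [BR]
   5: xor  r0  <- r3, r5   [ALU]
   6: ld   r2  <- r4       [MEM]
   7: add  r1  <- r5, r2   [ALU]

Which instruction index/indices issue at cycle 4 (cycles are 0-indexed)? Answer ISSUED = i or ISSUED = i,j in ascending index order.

ISSUED = 6

0. ld/and @i0&i1  | dual
1. sub @i2  | RAW r2
2. st @i3  | no-port MEM/BR
3. bne/xor @i4&i5  | dual
4. ld @i6  | RAW r2
5. add @i7  | tail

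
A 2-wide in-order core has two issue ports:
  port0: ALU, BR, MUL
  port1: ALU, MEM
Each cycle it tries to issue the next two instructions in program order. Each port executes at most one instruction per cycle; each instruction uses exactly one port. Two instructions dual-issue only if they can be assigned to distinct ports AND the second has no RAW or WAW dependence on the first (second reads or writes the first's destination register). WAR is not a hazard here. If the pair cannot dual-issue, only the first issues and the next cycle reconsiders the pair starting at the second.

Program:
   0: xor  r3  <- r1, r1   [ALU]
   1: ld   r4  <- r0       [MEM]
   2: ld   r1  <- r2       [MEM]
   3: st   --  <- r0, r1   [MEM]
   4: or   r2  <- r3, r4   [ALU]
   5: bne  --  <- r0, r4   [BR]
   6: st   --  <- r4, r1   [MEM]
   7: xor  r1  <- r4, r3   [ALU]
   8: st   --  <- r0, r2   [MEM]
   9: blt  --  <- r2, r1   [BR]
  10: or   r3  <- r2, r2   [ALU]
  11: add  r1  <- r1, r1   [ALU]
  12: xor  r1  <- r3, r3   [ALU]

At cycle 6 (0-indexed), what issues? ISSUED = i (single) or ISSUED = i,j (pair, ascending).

ISSUED = 11

  cy0 -> i0,i1 (xor.ALU;ld.MEM) dual
  cy1 -> i2 (ld.MEM) no-port MEM/MEM
  cy2 -> i3,i4 (st.MEM;or.ALU) dual
  cy3 -> i5,i6 (bne.BR;st.MEM) dual
  cy4 -> i7,i8 (xor.ALU;st.MEM) dual
  cy5 -> i9,i10 (blt.BR;or.ALU) dual
  cy6 -> i11 (add.ALU) WAW r1
  cy7 -> i12 (xor.ALU) tail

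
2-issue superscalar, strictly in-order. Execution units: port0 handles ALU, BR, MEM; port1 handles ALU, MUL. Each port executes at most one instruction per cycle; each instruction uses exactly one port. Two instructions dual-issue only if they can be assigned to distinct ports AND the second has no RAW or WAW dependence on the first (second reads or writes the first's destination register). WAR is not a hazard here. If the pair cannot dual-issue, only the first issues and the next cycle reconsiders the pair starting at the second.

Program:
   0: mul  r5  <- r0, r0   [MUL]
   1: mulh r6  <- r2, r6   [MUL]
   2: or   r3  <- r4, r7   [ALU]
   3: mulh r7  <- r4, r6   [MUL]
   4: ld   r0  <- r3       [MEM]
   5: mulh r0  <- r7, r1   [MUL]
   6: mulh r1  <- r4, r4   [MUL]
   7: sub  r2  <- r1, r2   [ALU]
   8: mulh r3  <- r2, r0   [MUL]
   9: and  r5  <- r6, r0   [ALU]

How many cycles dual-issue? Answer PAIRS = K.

[0] i0  mul  -- no-port MUL/MUL
[1] i1/i2  mulh+or  -- dual
[2] i3/i4  mulh+ld  -- dual
[3] i5  mulh  -- no-port MUL/MUL
[4] i6  mulh  -- RAW r1
[5] i7  sub  -- RAW r2
[6] i8/i9  mulh+and  -- dual

PAIRS = 3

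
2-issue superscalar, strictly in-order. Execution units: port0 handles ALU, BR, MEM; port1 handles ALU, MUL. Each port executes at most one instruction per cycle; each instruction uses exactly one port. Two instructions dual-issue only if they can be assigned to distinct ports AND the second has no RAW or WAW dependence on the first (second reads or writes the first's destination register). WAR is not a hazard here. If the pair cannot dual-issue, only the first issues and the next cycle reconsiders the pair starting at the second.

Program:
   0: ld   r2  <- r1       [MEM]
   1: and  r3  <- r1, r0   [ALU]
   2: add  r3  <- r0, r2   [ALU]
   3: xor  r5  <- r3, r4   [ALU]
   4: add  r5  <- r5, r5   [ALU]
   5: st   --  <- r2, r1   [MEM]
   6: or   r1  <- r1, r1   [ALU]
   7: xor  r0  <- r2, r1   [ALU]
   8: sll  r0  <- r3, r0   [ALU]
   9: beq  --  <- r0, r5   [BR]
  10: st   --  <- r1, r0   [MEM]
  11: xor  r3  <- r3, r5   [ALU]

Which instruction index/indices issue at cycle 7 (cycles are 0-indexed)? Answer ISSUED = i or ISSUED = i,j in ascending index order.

ISSUED = 9

c0: i0&i1 ld/and  2-wide
c1: i2 add  RAW r3
c2: i3 xor  RAW+WAW r5
c3: i4&i5 add/st  2-wide
c4: i6 or  RAW r1
c5: i7 xor  RAW+WAW r0
c6: i8 sll  RAW r0
c7: i9 beq  no-port BR/MEM
c8: i10&i11 st/xor  2-wide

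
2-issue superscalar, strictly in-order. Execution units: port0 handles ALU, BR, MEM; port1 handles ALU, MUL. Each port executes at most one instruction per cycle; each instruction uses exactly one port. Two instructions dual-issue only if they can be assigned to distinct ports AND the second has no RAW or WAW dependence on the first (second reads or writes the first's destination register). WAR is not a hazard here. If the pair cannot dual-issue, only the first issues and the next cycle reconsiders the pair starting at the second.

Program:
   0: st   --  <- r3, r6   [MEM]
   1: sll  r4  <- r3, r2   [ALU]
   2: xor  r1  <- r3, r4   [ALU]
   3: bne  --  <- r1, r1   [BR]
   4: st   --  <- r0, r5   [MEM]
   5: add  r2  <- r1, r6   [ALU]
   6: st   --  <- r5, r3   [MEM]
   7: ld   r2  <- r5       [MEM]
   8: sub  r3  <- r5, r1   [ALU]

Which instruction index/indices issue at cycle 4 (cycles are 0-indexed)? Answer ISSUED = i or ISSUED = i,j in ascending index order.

ISSUED = 6

c0: i0&i1 st.MEM+sll.ALU  pair
c1: i2 xor.ALU  RAW r1
c2: i3 bne.BR  no-port BR/MEM
c3: i4&i5 st.MEM+add.ALU  pair
c4: i6 st.MEM  no-port MEM/MEM
c5: i7&i8 ld.MEM+sub.ALU  pair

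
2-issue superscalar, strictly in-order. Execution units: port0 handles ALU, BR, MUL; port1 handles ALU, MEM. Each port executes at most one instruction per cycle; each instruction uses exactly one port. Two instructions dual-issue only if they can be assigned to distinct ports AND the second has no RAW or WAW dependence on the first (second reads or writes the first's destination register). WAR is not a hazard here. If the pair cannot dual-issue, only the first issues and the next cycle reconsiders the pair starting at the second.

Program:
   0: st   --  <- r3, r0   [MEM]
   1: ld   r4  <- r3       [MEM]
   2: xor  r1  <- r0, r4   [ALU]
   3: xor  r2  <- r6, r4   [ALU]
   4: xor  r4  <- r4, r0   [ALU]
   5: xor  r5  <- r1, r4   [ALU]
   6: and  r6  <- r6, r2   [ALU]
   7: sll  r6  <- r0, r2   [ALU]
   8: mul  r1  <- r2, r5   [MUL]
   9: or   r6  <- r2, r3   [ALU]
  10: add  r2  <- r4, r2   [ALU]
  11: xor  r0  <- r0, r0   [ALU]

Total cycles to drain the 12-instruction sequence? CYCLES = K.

[0] i0  st.MEM  -- no-port MEM/MEM
[1] i1  ld.MEM  -- RAW r4
[2] i2+i3  xor.ALU/xor.ALU  -- pair
[3] i4  xor.ALU  -- RAW r4
[4] i5+i6  xor.ALU/and.ALU  -- pair
[5] i7+i8  sll.ALU/mul.MUL  -- pair
[6] i9+i10  or.ALU/add.ALU  -- pair
[7] i11  xor.ALU  -- tail

CYCLES = 8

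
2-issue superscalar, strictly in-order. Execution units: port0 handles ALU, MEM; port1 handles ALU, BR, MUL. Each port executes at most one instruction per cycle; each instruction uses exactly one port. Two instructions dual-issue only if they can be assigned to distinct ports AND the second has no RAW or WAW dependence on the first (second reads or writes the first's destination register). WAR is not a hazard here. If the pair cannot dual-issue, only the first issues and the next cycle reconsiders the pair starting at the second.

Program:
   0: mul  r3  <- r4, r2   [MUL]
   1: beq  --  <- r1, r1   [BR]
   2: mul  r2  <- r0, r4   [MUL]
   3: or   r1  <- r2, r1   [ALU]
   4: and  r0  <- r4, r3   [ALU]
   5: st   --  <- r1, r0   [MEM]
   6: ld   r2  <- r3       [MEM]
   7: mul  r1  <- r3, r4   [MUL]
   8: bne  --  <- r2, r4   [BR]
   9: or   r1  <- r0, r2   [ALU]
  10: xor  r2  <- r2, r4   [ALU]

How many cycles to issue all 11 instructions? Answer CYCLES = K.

c0: i0 mul.MUL  no-port MUL/BR
c1: i1 beq.BR  no-port BR/MUL
c2: i2 mul.MUL  RAW r2
c3: i3,i4 or.ALU+and.ALU  dual
c4: i5 st.MEM  no-port MEM/MEM
c5: i6,i7 ld.MEM+mul.MUL  dual
c6: i8,i9 bne.BR+or.ALU  dual
c7: i10 xor.ALU  tail

CYCLES = 8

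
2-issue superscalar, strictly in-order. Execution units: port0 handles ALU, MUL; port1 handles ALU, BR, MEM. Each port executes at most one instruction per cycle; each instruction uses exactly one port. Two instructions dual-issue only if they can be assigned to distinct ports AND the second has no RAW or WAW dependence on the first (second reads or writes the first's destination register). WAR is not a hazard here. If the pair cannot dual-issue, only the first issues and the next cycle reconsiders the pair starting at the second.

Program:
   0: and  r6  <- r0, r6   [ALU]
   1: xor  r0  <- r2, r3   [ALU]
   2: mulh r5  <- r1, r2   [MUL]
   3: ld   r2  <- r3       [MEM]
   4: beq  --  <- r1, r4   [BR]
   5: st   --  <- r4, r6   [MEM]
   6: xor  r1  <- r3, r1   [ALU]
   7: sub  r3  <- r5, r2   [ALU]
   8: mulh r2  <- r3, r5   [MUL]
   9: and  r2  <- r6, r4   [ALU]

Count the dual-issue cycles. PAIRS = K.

PAIRS = 3

[0] i0+i1  and xor  -- pair
[1] i2+i3  mulh ld  -- pair
[2] i4  beq  -- no-port BR/MEM
[3] i5+i6  st xor  -- pair
[4] i7  sub  -- RAW r3
[5] i8  mulh  -- WAW r2
[6] i9  and  -- tail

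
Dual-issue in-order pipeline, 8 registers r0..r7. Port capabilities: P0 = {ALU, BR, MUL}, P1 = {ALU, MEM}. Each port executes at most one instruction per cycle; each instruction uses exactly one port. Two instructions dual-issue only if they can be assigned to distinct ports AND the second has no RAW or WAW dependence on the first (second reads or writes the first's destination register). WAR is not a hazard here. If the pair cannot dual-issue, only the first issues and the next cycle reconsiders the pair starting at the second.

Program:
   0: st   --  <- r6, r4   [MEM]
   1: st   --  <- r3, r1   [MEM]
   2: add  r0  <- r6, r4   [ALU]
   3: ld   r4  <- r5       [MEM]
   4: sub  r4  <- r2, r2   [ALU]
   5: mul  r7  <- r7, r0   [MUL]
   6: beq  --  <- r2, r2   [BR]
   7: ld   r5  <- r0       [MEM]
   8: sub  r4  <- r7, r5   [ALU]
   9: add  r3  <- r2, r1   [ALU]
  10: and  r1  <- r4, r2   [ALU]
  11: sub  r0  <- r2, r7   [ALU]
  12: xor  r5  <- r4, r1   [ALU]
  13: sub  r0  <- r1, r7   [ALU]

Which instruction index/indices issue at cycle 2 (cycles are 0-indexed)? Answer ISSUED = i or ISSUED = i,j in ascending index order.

ISSUED = 3

  cy0 -> i0 (st.MEM) no-port MEM/MEM
  cy1 -> i1+i2 (st.MEM;add.ALU) pair
  cy2 -> i3 (ld.MEM) WAW r4
  cy3 -> i4+i5 (sub.ALU;mul.MUL) pair
  cy4 -> i6+i7 (beq.BR;ld.MEM) pair
  cy5 -> i8+i9 (sub.ALU;add.ALU) pair
  cy6 -> i10+i11 (and.ALU;sub.ALU) pair
  cy7 -> i12+i13 (xor.ALU;sub.ALU) pair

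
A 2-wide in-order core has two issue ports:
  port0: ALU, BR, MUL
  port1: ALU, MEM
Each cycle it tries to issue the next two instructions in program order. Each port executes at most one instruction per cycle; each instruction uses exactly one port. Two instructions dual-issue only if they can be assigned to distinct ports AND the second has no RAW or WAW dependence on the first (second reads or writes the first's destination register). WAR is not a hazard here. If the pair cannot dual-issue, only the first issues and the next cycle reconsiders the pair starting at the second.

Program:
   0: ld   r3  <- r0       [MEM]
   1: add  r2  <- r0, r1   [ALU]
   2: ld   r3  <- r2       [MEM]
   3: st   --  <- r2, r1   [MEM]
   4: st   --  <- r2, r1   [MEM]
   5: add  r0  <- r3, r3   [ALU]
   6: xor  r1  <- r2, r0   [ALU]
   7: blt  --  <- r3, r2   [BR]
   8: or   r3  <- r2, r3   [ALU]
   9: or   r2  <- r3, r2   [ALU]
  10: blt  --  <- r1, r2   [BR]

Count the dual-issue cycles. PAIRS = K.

PAIRS = 3

  cy0 -> i0+i1 (ld add) pair
  cy1 -> i2 (ld) no-port MEM/MEM
  cy2 -> i3 (st) no-port MEM/MEM
  cy3 -> i4+i5 (st add) pair
  cy4 -> i6+i7 (xor blt) pair
  cy5 -> i8 (or) RAW r3
  cy6 -> i9 (or) RAW r2
  cy7 -> i10 (blt) tail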